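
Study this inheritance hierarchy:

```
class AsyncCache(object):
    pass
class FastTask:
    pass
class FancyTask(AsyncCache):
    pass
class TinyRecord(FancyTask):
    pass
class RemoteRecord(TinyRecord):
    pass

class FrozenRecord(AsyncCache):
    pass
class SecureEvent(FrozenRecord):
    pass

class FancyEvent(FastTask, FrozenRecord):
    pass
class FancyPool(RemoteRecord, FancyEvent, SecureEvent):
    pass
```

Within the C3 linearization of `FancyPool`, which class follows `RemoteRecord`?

L[FancyPool] = FancyPool + merge(L[RemoteRecord], L[FancyEvent], L[SecureEvent], [RemoteRecord FancyEvent SecureEvent])
  take RemoteRecord:  [RemoteRecord TinyRecord FancyTask AsyncCache object] + [FancyEvent FastTask FrozenRecord AsyncCache object] + [SecureEvent FrozenRecord AsyncCache object] + [RemoteRecord FancyEvent SecureEvent]
  take TinyRecord:  [TinyRecord FancyTask AsyncCache object] + [FancyEvent FastTask FrozenRecord AsyncCache object] + [SecureEvent FrozenRecord AsyncCache object] + [FancyEvent SecureEvent]
  take FancyTask:  [FancyTask AsyncCache object] + [FancyEvent FastTask FrozenRecord AsyncCache object] + [SecureEvent FrozenRecord AsyncCache object] + [FancyEvent SecureEvent]
  take FancyEvent:  [AsyncCache object] + [FancyEvent FastTask FrozenRecord AsyncCache object] + [SecureEvent FrozenRecord AsyncCache object] + [FancyEvent SecureEvent]
  take FastTask:  [AsyncCache object] + [FastTask FrozenRecord AsyncCache object] + [SecureEvent FrozenRecord AsyncCache object] + [SecureEvent]
  take SecureEvent:  [AsyncCache object] + [FrozenRecord AsyncCache object] + [SecureEvent FrozenRecord AsyncCache object] + [SecureEvent]
  take FrozenRecord:  [AsyncCache object] + [FrozenRecord AsyncCache object] + [FrozenRecord AsyncCache object]
  take AsyncCache:  [AsyncCache object] + [AsyncCache object] + [AsyncCache object]
  take object:  [object] + [object] + [object]
MRO: FancyPool RemoteRecord TinyRecord FancyTask FancyEvent FastTask SecureEvent FrozenRecord AsyncCache object
RemoteRecord is at position 1; next is TinyRecord.

TinyRecord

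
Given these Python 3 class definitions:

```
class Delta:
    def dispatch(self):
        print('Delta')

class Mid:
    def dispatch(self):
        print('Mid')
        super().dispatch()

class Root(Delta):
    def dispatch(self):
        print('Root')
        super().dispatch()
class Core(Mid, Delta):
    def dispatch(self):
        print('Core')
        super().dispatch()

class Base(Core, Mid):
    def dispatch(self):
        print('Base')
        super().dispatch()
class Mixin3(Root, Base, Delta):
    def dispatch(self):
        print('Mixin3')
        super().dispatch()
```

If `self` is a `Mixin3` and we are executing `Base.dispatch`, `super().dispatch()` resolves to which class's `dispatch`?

L[Mixin3] = Mixin3 + merge(L[Root], L[Base], L[Delta], [Root Base Delta])
  take Root:  [Root Delta object] + [Base Core Mid Delta object] + [Delta object] + [Root Base Delta]
  take Base:  [Delta object] + [Base Core Mid Delta object] + [Delta object] + [Base Delta]
  take Core:  [Delta object] + [Core Mid Delta object] + [Delta object] + [Delta]
  take Mid:  [Delta object] + [Mid Delta object] + [Delta object] + [Delta]
  take Delta:  [Delta object] + [Delta object] + [Delta object] + [Delta]
  take object:  [object] + [object] + [object]
MRO: Mixin3 Root Base Core Mid Delta object
super() in Base.dispatch on a Mixin3 instance goes to the class after Base in Mixin3's MRO: Core.

Core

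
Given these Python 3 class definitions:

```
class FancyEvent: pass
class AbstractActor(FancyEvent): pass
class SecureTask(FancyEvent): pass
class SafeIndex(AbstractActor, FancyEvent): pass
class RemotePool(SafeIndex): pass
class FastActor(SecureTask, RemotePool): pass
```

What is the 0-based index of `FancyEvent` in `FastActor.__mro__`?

L[FastActor] = FastActor + merge(L[SecureTask], L[RemotePool], [SecureTask RemotePool])
  take SecureTask:  [SecureTask FancyEvent object] + [RemotePool SafeIndex AbstractActor FancyEvent object] + [SecureTask RemotePool]
  take RemotePool:  [FancyEvent object] + [RemotePool SafeIndex AbstractActor FancyEvent object] + [RemotePool]
  take SafeIndex:  [FancyEvent object] + [SafeIndex AbstractActor FancyEvent object]
  take AbstractActor:  [FancyEvent object] + [AbstractActor FancyEvent object]
  take FancyEvent:  [FancyEvent object] + [FancyEvent object]
  take object:  [object] + [object]
MRO: FastActor SecureTask RemotePool SafeIndex AbstractActor FancyEvent object
FancyEvent sits at index 5.

5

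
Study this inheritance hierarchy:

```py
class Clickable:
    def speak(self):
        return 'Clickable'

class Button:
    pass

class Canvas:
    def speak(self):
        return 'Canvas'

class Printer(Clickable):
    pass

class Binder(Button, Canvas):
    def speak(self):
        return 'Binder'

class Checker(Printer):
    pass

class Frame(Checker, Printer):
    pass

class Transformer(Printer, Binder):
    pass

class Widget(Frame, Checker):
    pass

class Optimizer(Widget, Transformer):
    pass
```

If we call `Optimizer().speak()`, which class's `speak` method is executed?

Clickable

L[Optimizer] = Optimizer + merge(L[Widget], L[Transformer], [Widget Transformer])
  take Widget:  [Widget Frame Checker Printer Clickable object] + [Transformer Printer Clickable Binder Button Canvas object] + [Widget Transformer]
  take Frame:  [Frame Checker Printer Clickable object] + [Transformer Printer Clickable Binder Button Canvas object] + [Transformer]
  take Checker:  [Checker Printer Clickable object] + [Transformer Printer Clickable Binder Button Canvas object] + [Transformer]
  take Transformer:  [Printer Clickable object] + [Transformer Printer Clickable Binder Button Canvas object] + [Transformer]
  take Printer:  [Printer Clickable object] + [Printer Clickable Binder Button Canvas object]
  take Clickable:  [Clickable object] + [Clickable Binder Button Canvas object]
  take Binder:  [object] + [Binder Button Canvas object]
  take Button:  [object] + [Button Canvas object]
  take Canvas:  [object] + [Canvas object]
  take object:  [object] + [object]
MRO: Optimizer Widget Frame Checker Transformer Printer Clickable Binder Button Canvas object
speak is defined in: Binder, Canvas, Clickable. First along the MRO is Clickable.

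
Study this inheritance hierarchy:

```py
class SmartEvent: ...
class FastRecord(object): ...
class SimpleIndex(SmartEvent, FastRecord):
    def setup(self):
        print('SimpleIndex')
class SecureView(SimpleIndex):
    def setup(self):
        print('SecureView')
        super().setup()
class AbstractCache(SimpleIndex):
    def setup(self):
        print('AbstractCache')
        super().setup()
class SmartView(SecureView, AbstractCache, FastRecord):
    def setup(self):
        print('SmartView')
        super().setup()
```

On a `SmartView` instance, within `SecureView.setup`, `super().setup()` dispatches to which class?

L[SmartView] = SmartView + merge(L[SecureView], L[AbstractCache], L[FastRecord], [SecureView AbstractCache FastRecord])
  take SecureView:  [SecureView SimpleIndex SmartEvent FastRecord object] + [AbstractCache SimpleIndex SmartEvent FastRecord object] + [FastRecord object] + [SecureView AbstractCache FastRecord]
  take AbstractCache:  [SimpleIndex SmartEvent FastRecord object] + [AbstractCache SimpleIndex SmartEvent FastRecord object] + [FastRecord object] + [AbstractCache FastRecord]
  take SimpleIndex:  [SimpleIndex SmartEvent FastRecord object] + [SimpleIndex SmartEvent FastRecord object] + [FastRecord object] + [FastRecord]
  take SmartEvent:  [SmartEvent FastRecord object] + [SmartEvent FastRecord object] + [FastRecord object] + [FastRecord]
  take FastRecord:  [FastRecord object] + [FastRecord object] + [FastRecord object] + [FastRecord]
  take object:  [object] + [object] + [object]
MRO: SmartView SecureView AbstractCache SimpleIndex SmartEvent FastRecord object
super() in SecureView.setup on a SmartView instance goes to the class after SecureView in SmartView's MRO: AbstractCache.

AbstractCache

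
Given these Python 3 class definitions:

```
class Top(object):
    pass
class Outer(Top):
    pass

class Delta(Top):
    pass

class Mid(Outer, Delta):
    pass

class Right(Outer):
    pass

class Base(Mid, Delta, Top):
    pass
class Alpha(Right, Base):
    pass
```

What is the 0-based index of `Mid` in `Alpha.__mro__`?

L[Alpha] = Alpha + merge(L[Right], L[Base], [Right Base])
  take Right:  [Right Outer Top object] + [Base Mid Outer Delta Top object] + [Right Base]
  take Base:  [Outer Top object] + [Base Mid Outer Delta Top object] + [Base]
  take Mid:  [Outer Top object] + [Mid Outer Delta Top object]
  take Outer:  [Outer Top object] + [Outer Delta Top object]
  take Delta:  [Top object] + [Delta Top object]
  take Top:  [Top object] + [Top object]
  take object:  [object] + [object]
MRO: Alpha Right Base Mid Outer Delta Top object
Mid sits at index 3.

3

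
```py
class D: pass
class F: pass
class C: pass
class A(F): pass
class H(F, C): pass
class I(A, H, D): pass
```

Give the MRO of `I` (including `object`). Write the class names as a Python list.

L[I] = I + merge(L[A], L[H], L[D], [A H D])
  take A:  [A F object] + [H F C object] + [D object] + [A H D]
  take H:  [F object] + [H F C object] + [D object] + [H D]
  take F:  [F object] + [F C object] + [D object] + [D]
  take C:  [object] + [C object] + [D object] + [D]
  take D:  [object] + [object] + [D object] + [D]
  take object:  [object] + [object] + [object]

[I, A, H, F, C, D, object]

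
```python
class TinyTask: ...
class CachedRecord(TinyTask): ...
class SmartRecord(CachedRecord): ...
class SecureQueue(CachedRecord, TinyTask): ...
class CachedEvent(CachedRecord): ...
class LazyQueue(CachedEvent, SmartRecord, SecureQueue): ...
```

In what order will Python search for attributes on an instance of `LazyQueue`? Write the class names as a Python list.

[LazyQueue, CachedEvent, SmartRecord, SecureQueue, CachedRecord, TinyTask, object]

L[LazyQueue] = LazyQueue + merge(L[CachedEvent], L[SmartRecord], L[SecureQueue], [CachedEvent SmartRecord SecureQueue])
  take CachedEvent:  [CachedEvent CachedRecord TinyTask object] + [SmartRecord CachedRecord TinyTask object] + [SecureQueue CachedRecord TinyTask object] + [CachedEvent SmartRecord SecureQueue]
  take SmartRecord:  [CachedRecord TinyTask object] + [SmartRecord CachedRecord TinyTask object] + [SecureQueue CachedRecord TinyTask object] + [SmartRecord SecureQueue]
  take SecureQueue:  [CachedRecord TinyTask object] + [CachedRecord TinyTask object] + [SecureQueue CachedRecord TinyTask object] + [SecureQueue]
  take CachedRecord:  [CachedRecord TinyTask object] + [CachedRecord TinyTask object] + [CachedRecord TinyTask object]
  take TinyTask:  [TinyTask object] + [TinyTask object] + [TinyTask object]
  take object:  [object] + [object] + [object]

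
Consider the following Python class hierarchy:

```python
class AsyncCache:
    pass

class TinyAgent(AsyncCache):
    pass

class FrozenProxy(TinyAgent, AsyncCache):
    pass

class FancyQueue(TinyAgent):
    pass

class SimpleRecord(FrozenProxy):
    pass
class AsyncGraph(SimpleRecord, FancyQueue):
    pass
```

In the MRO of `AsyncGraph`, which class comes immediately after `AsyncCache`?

object

L[AsyncGraph] = AsyncGraph + merge(L[SimpleRecord], L[FancyQueue], [SimpleRecord FancyQueue])
  take SimpleRecord:  [SimpleRecord FrozenProxy TinyAgent AsyncCache object] + [FancyQueue TinyAgent AsyncCache object] + [SimpleRecord FancyQueue]
  take FrozenProxy:  [FrozenProxy TinyAgent AsyncCache object] + [FancyQueue TinyAgent AsyncCache object] + [FancyQueue]
  take FancyQueue:  [TinyAgent AsyncCache object] + [FancyQueue TinyAgent AsyncCache object] + [FancyQueue]
  take TinyAgent:  [TinyAgent AsyncCache object] + [TinyAgent AsyncCache object]
  take AsyncCache:  [AsyncCache object] + [AsyncCache object]
  take object:  [object] + [object]
MRO: AsyncGraph SimpleRecord FrozenProxy FancyQueue TinyAgent AsyncCache object
AsyncCache is at position 5; next is object.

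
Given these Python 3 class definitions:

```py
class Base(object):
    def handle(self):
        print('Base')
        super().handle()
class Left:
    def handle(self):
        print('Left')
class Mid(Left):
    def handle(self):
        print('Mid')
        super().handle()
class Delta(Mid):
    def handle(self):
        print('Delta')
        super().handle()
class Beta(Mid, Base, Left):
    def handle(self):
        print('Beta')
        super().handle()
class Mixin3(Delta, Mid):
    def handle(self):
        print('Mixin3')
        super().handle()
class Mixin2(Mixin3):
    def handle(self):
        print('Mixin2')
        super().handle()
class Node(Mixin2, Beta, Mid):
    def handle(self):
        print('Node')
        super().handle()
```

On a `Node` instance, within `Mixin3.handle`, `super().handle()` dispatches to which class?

Delta

L[Node] = Node + merge(L[Mixin2], L[Beta], L[Mid], [Mixin2 Beta Mid])
  take Mixin2:  [Mixin2 Mixin3 Delta Mid Left object] + [Beta Mid Base Left object] + [Mid Left object] + [Mixin2 Beta Mid]
  take Mixin3:  [Mixin3 Delta Mid Left object] + [Beta Mid Base Left object] + [Mid Left object] + [Beta Mid]
  take Delta:  [Delta Mid Left object] + [Beta Mid Base Left object] + [Mid Left object] + [Beta Mid]
  take Beta:  [Mid Left object] + [Beta Mid Base Left object] + [Mid Left object] + [Beta Mid]
  take Mid:  [Mid Left object] + [Mid Base Left object] + [Mid Left object] + [Mid]
  take Base:  [Left object] + [Base Left object] + [Left object]
  take Left:  [Left object] + [Left object] + [Left object]
  take object:  [object] + [object] + [object]
MRO: Node Mixin2 Mixin3 Delta Beta Mid Base Left object
super() in Mixin3.handle on a Node instance goes to the class after Mixin3 in Node's MRO: Delta.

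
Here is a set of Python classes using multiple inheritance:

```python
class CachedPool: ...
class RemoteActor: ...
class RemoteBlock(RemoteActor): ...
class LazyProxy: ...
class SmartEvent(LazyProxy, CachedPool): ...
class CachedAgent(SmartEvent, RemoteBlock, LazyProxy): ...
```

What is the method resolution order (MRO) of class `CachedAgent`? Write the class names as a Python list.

L[CachedAgent] = CachedAgent + merge(L[SmartEvent], L[RemoteBlock], L[LazyProxy], [SmartEvent RemoteBlock LazyProxy])
  take SmartEvent:  [SmartEvent LazyProxy CachedPool object] + [RemoteBlock RemoteActor object] + [LazyProxy object] + [SmartEvent RemoteBlock LazyProxy]
  take RemoteBlock:  [LazyProxy CachedPool object] + [RemoteBlock RemoteActor object] + [LazyProxy object] + [RemoteBlock LazyProxy]
  take LazyProxy:  [LazyProxy CachedPool object] + [RemoteActor object] + [LazyProxy object] + [LazyProxy]
  take CachedPool:  [CachedPool object] + [RemoteActor object] + [object]
  take RemoteActor:  [object] + [RemoteActor object] + [object]
  take object:  [object] + [object] + [object]

[CachedAgent, SmartEvent, RemoteBlock, LazyProxy, CachedPool, RemoteActor, object]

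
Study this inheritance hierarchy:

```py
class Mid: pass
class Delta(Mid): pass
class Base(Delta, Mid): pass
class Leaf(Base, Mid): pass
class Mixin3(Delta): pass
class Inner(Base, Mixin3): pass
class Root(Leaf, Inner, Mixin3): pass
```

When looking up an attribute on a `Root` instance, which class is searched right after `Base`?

L[Root] = Root + merge(L[Leaf], L[Inner], L[Mixin3], [Leaf Inner Mixin3])
  take Leaf:  [Leaf Base Delta Mid object] + [Inner Base Mixin3 Delta Mid object] + [Mixin3 Delta Mid object] + [Leaf Inner Mixin3]
  take Inner:  [Base Delta Mid object] + [Inner Base Mixin3 Delta Mid object] + [Mixin3 Delta Mid object] + [Inner Mixin3]
  take Base:  [Base Delta Mid object] + [Base Mixin3 Delta Mid object] + [Mixin3 Delta Mid object] + [Mixin3]
  take Mixin3:  [Delta Mid object] + [Mixin3 Delta Mid object] + [Mixin3 Delta Mid object] + [Mixin3]
  take Delta:  [Delta Mid object] + [Delta Mid object] + [Delta Mid object]
  take Mid:  [Mid object] + [Mid object] + [Mid object]
  take object:  [object] + [object] + [object]
MRO: Root Leaf Inner Base Mixin3 Delta Mid object
Base is at position 3; next is Mixin3.

Mixin3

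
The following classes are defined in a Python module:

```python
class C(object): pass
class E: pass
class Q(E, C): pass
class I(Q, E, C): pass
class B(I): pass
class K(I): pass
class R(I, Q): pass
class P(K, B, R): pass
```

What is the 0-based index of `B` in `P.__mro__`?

L[P] = P + merge(L[K], L[B], L[R], [K B R])
  take K:  [K I Q E C object] + [B I Q E C object] + [R I Q E C object] + [K B R]
  take B:  [I Q E C object] + [B I Q E C object] + [R I Q E C object] + [B R]
  take R:  [I Q E C object] + [I Q E C object] + [R I Q E C object] + [R]
  take I:  [I Q E C object] + [I Q E C object] + [I Q E C object]
  take Q:  [Q E C object] + [Q E C object] + [Q E C object]
  take E:  [E C object] + [E C object] + [E C object]
  take C:  [C object] + [C object] + [C object]
  take object:  [object] + [object] + [object]
MRO: P K B R I Q E C object
B sits at index 2.

2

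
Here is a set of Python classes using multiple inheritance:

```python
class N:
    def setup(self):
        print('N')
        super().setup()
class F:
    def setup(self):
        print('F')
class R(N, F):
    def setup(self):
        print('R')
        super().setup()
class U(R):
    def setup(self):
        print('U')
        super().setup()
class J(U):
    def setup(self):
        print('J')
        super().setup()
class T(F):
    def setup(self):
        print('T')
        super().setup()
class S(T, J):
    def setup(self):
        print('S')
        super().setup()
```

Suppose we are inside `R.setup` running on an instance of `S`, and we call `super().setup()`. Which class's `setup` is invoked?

N

L[S] = S + merge(L[T], L[J], [T J])
  take T:  [T F object] + [J U R N F object] + [T J]
  take J:  [F object] + [J U R N F object] + [J]
  take U:  [F object] + [U R N F object]
  take R:  [F object] + [R N F object]
  take N:  [F object] + [N F object]
  take F:  [F object] + [F object]
  take object:  [object] + [object]
MRO: S T J U R N F object
super() in R.setup on a S instance goes to the class after R in S's MRO: N.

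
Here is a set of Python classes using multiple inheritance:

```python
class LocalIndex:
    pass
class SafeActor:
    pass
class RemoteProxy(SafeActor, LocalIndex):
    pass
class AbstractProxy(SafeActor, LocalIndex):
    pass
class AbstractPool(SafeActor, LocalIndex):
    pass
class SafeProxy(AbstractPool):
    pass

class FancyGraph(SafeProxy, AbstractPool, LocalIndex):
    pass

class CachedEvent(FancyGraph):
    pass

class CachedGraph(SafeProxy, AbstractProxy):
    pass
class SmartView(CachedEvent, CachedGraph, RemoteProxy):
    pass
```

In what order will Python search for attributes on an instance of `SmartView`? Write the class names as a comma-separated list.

SmartView, CachedEvent, FancyGraph, CachedGraph, SafeProxy, AbstractPool, AbstractProxy, RemoteProxy, SafeActor, LocalIndex, object

L[SmartView] = SmartView + merge(L[CachedEvent], L[CachedGraph], L[RemoteProxy], [CachedEvent CachedGraph RemoteProxy])
  take CachedEvent:  [CachedEvent FancyGraph SafeProxy AbstractPool SafeActor LocalIndex object] + [CachedGraph SafeProxy AbstractPool AbstractProxy SafeActor LocalIndex object] + [RemoteProxy SafeActor LocalIndex object] + [CachedEvent CachedGraph RemoteProxy]
  take FancyGraph:  [FancyGraph SafeProxy AbstractPool SafeActor LocalIndex object] + [CachedGraph SafeProxy AbstractPool AbstractProxy SafeActor LocalIndex object] + [RemoteProxy SafeActor LocalIndex object] + [CachedGraph RemoteProxy]
  take CachedGraph:  [SafeProxy AbstractPool SafeActor LocalIndex object] + [CachedGraph SafeProxy AbstractPool AbstractProxy SafeActor LocalIndex object] + [RemoteProxy SafeActor LocalIndex object] + [CachedGraph RemoteProxy]
  take SafeProxy:  [SafeProxy AbstractPool SafeActor LocalIndex object] + [SafeProxy AbstractPool AbstractProxy SafeActor LocalIndex object] + [RemoteProxy SafeActor LocalIndex object] + [RemoteProxy]
  take AbstractPool:  [AbstractPool SafeActor LocalIndex object] + [AbstractPool AbstractProxy SafeActor LocalIndex object] + [RemoteProxy SafeActor LocalIndex object] + [RemoteProxy]
  take AbstractProxy:  [SafeActor LocalIndex object] + [AbstractProxy SafeActor LocalIndex object] + [RemoteProxy SafeActor LocalIndex object] + [RemoteProxy]
  take RemoteProxy:  [SafeActor LocalIndex object] + [SafeActor LocalIndex object] + [RemoteProxy SafeActor LocalIndex object] + [RemoteProxy]
  take SafeActor:  [SafeActor LocalIndex object] + [SafeActor LocalIndex object] + [SafeActor LocalIndex object]
  take LocalIndex:  [LocalIndex object] + [LocalIndex object] + [LocalIndex object]
  take object:  [object] + [object] + [object]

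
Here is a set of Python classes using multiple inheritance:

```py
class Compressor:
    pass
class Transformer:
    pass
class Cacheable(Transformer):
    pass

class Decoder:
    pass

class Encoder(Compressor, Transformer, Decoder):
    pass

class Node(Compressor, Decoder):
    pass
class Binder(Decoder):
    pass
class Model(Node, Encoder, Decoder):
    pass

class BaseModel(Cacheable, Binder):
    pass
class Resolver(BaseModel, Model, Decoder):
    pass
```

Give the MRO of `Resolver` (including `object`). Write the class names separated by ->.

Resolver -> BaseModel -> Cacheable -> Model -> Node -> Encoder -> Compressor -> Transformer -> Binder -> Decoder -> object

L[Resolver] = Resolver + merge(L[BaseModel], L[Model], L[Decoder], [BaseModel Model Decoder])
  take BaseModel:  [BaseModel Cacheable Transformer Binder Decoder object] + [Model Node Encoder Compressor Transformer Decoder object] + [Decoder object] + [BaseModel Model Decoder]
  take Cacheable:  [Cacheable Transformer Binder Decoder object] + [Model Node Encoder Compressor Transformer Decoder object] + [Decoder object] + [Model Decoder]
  take Model:  [Transformer Binder Decoder object] + [Model Node Encoder Compressor Transformer Decoder object] + [Decoder object] + [Model Decoder]
  take Node:  [Transformer Binder Decoder object] + [Node Encoder Compressor Transformer Decoder object] + [Decoder object] + [Decoder]
  take Encoder:  [Transformer Binder Decoder object] + [Encoder Compressor Transformer Decoder object] + [Decoder object] + [Decoder]
  take Compressor:  [Transformer Binder Decoder object] + [Compressor Transformer Decoder object] + [Decoder object] + [Decoder]
  take Transformer:  [Transformer Binder Decoder object] + [Transformer Decoder object] + [Decoder object] + [Decoder]
  take Binder:  [Binder Decoder object] + [Decoder object] + [Decoder object] + [Decoder]
  take Decoder:  [Decoder object] + [Decoder object] + [Decoder object] + [Decoder]
  take object:  [object] + [object] + [object]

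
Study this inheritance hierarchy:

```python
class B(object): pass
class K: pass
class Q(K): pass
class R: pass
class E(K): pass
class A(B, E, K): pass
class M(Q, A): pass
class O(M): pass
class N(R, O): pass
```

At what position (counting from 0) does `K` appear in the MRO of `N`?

L[N] = N + merge(L[R], L[O], [R O])
  take R:  [R object] + [O M Q A B E K object] + [R O]
  take O:  [object] + [O M Q A B E K object] + [O]
  take M:  [object] + [M Q A B E K object]
  take Q:  [object] + [Q A B E K object]
  take A:  [object] + [A B E K object]
  take B:  [object] + [B E K object]
  take E:  [object] + [E K object]
  take K:  [object] + [K object]
  take object:  [object] + [object]
MRO: N R O M Q A B E K object
K sits at index 8.

8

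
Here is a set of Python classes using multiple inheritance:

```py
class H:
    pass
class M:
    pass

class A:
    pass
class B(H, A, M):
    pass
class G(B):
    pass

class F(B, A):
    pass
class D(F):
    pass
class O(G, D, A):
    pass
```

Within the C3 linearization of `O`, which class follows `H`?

L[O] = O + merge(L[G], L[D], L[A], [G D A])
  take G:  [G B H A M object] + [D F B H A M object] + [A object] + [G D A]
  take D:  [B H A M object] + [D F B H A M object] + [A object] + [D A]
  take F:  [B H A M object] + [F B H A M object] + [A object] + [A]
  take B:  [B H A M object] + [B H A M object] + [A object] + [A]
  take H:  [H A M object] + [H A M object] + [A object] + [A]
  take A:  [A M object] + [A M object] + [A object] + [A]
  take M:  [M object] + [M object] + [object]
  take object:  [object] + [object] + [object]
MRO: O G D F B H A M object
H is at position 5; next is A.

A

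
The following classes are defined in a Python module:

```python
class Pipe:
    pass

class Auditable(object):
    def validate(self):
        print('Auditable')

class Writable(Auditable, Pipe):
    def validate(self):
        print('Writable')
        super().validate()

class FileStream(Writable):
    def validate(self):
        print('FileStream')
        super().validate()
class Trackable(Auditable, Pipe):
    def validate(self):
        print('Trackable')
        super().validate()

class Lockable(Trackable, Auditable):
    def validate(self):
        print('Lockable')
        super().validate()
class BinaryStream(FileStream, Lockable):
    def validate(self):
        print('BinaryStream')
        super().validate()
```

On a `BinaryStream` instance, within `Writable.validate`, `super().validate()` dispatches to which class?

L[BinaryStream] = BinaryStream + merge(L[FileStream], L[Lockable], [FileStream Lockable])
  take FileStream:  [FileStream Writable Auditable Pipe object] + [Lockable Trackable Auditable Pipe object] + [FileStream Lockable]
  take Writable:  [Writable Auditable Pipe object] + [Lockable Trackable Auditable Pipe object] + [Lockable]
  take Lockable:  [Auditable Pipe object] + [Lockable Trackable Auditable Pipe object] + [Lockable]
  take Trackable:  [Auditable Pipe object] + [Trackable Auditable Pipe object]
  take Auditable:  [Auditable Pipe object] + [Auditable Pipe object]
  take Pipe:  [Pipe object] + [Pipe object]
  take object:  [object] + [object]
MRO: BinaryStream FileStream Writable Lockable Trackable Auditable Pipe object
super() in Writable.validate on a BinaryStream instance goes to the class after Writable in BinaryStream's MRO: Lockable.

Lockable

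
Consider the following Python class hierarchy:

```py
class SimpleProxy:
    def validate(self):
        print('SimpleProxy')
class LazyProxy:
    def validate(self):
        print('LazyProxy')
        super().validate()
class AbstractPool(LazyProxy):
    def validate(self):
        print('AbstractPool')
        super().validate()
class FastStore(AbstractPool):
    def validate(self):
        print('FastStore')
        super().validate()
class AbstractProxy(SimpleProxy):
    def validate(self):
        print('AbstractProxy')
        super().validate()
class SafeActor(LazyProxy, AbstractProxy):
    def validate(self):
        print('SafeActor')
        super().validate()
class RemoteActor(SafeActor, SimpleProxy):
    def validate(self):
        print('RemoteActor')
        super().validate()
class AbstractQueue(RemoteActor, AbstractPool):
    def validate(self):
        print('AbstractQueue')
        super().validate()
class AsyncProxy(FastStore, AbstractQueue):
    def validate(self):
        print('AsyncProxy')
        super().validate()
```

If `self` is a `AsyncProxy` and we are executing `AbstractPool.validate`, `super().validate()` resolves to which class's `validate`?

LazyProxy

L[AsyncProxy] = AsyncProxy + merge(L[FastStore], L[AbstractQueue], [FastStore AbstractQueue])
  take FastStore:  [FastStore AbstractPool LazyProxy object] + [AbstractQueue RemoteActor SafeActor AbstractPool LazyProxy AbstractProxy SimpleProxy object] + [FastStore AbstractQueue]
  take AbstractQueue:  [AbstractPool LazyProxy object] + [AbstractQueue RemoteActor SafeActor AbstractPool LazyProxy AbstractProxy SimpleProxy object] + [AbstractQueue]
  take RemoteActor:  [AbstractPool LazyProxy object] + [RemoteActor SafeActor AbstractPool LazyProxy AbstractProxy SimpleProxy object]
  take SafeActor:  [AbstractPool LazyProxy object] + [SafeActor AbstractPool LazyProxy AbstractProxy SimpleProxy object]
  take AbstractPool:  [AbstractPool LazyProxy object] + [AbstractPool LazyProxy AbstractProxy SimpleProxy object]
  take LazyProxy:  [LazyProxy object] + [LazyProxy AbstractProxy SimpleProxy object]
  take AbstractProxy:  [object] + [AbstractProxy SimpleProxy object]
  take SimpleProxy:  [object] + [SimpleProxy object]
  take object:  [object] + [object]
MRO: AsyncProxy FastStore AbstractQueue RemoteActor SafeActor AbstractPool LazyProxy AbstractProxy SimpleProxy object
super() in AbstractPool.validate on a AsyncProxy instance goes to the class after AbstractPool in AsyncProxy's MRO: LazyProxy.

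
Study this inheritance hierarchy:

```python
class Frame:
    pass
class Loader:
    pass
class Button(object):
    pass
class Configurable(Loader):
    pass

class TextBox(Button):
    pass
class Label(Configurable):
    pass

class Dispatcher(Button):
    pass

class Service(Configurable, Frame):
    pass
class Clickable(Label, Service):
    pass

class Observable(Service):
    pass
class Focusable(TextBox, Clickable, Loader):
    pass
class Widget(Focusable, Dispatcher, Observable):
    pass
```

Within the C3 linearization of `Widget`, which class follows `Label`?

Observable

L[Widget] = Widget + merge(L[Focusable], L[Dispatcher], L[Observable], [Focusable Dispatcher Observable])
  take Focusable:  [Focusable TextBox Button Clickable Label Service Configurable Loader Frame object] + [Dispatcher Button object] + [Observable Service Configurable Loader Frame object] + [Focusable Dispatcher Observable]
  take TextBox:  [TextBox Button Clickable Label Service Configurable Loader Frame object] + [Dispatcher Button object] + [Observable Service Configurable Loader Frame object] + [Dispatcher Observable]
  take Dispatcher:  [Button Clickable Label Service Configurable Loader Frame object] + [Dispatcher Button object] + [Observable Service Configurable Loader Frame object] + [Dispatcher Observable]
  take Button:  [Button Clickable Label Service Configurable Loader Frame object] + [Button object] + [Observable Service Configurable Loader Frame object] + [Observable]
  take Clickable:  [Clickable Label Service Configurable Loader Frame object] + [object] + [Observable Service Configurable Loader Frame object] + [Observable]
  take Label:  [Label Service Configurable Loader Frame object] + [object] + [Observable Service Configurable Loader Frame object] + [Observable]
  take Observable:  [Service Configurable Loader Frame object] + [object] + [Observable Service Configurable Loader Frame object] + [Observable]
  take Service:  [Service Configurable Loader Frame object] + [object] + [Service Configurable Loader Frame object]
  take Configurable:  [Configurable Loader Frame object] + [object] + [Configurable Loader Frame object]
  take Loader:  [Loader Frame object] + [object] + [Loader Frame object]
  take Frame:  [Frame object] + [object] + [Frame object]
  take object:  [object] + [object] + [object]
MRO: Widget Focusable TextBox Dispatcher Button Clickable Label Observable Service Configurable Loader Frame object
Label is at position 6; next is Observable.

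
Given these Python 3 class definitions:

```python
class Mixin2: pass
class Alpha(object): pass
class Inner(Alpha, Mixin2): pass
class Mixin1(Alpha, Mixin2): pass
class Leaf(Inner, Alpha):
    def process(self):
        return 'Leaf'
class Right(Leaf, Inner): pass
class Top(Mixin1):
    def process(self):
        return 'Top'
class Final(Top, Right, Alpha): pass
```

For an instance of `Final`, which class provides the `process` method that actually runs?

Top

L[Final] = Final + merge(L[Top], L[Right], L[Alpha], [Top Right Alpha])
  take Top:  [Top Mixin1 Alpha Mixin2 object] + [Right Leaf Inner Alpha Mixin2 object] + [Alpha object] + [Top Right Alpha]
  take Mixin1:  [Mixin1 Alpha Mixin2 object] + [Right Leaf Inner Alpha Mixin2 object] + [Alpha object] + [Right Alpha]
  take Right:  [Alpha Mixin2 object] + [Right Leaf Inner Alpha Mixin2 object] + [Alpha object] + [Right Alpha]
  take Leaf:  [Alpha Mixin2 object] + [Leaf Inner Alpha Mixin2 object] + [Alpha object] + [Alpha]
  take Inner:  [Alpha Mixin2 object] + [Inner Alpha Mixin2 object] + [Alpha object] + [Alpha]
  take Alpha:  [Alpha Mixin2 object] + [Alpha Mixin2 object] + [Alpha object] + [Alpha]
  take Mixin2:  [Mixin2 object] + [Mixin2 object] + [object]
  take object:  [object] + [object] + [object]
MRO: Final Top Mixin1 Right Leaf Inner Alpha Mixin2 object
process is defined in: Leaf, Top. First along the MRO is Top.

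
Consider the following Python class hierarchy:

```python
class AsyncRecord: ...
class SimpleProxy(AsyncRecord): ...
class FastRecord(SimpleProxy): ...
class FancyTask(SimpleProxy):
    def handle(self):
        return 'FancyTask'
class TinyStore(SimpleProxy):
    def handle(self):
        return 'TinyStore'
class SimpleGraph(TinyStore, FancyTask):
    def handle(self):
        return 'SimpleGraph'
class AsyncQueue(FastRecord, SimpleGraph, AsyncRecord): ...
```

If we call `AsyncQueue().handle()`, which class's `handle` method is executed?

L[AsyncQueue] = AsyncQueue + merge(L[FastRecord], L[SimpleGraph], L[AsyncRecord], [FastRecord SimpleGraph AsyncRecord])
  take FastRecord:  [FastRecord SimpleProxy AsyncRecord object] + [SimpleGraph TinyStore FancyTask SimpleProxy AsyncRecord object] + [AsyncRecord object] + [FastRecord SimpleGraph AsyncRecord]
  take SimpleGraph:  [SimpleProxy AsyncRecord object] + [SimpleGraph TinyStore FancyTask SimpleProxy AsyncRecord object] + [AsyncRecord object] + [SimpleGraph AsyncRecord]
  take TinyStore:  [SimpleProxy AsyncRecord object] + [TinyStore FancyTask SimpleProxy AsyncRecord object] + [AsyncRecord object] + [AsyncRecord]
  take FancyTask:  [SimpleProxy AsyncRecord object] + [FancyTask SimpleProxy AsyncRecord object] + [AsyncRecord object] + [AsyncRecord]
  take SimpleProxy:  [SimpleProxy AsyncRecord object] + [SimpleProxy AsyncRecord object] + [AsyncRecord object] + [AsyncRecord]
  take AsyncRecord:  [AsyncRecord object] + [AsyncRecord object] + [AsyncRecord object] + [AsyncRecord]
  take object:  [object] + [object] + [object]
MRO: AsyncQueue FastRecord SimpleGraph TinyStore FancyTask SimpleProxy AsyncRecord object
handle is defined in: FancyTask, SimpleGraph, TinyStore. First along the MRO is SimpleGraph.

SimpleGraph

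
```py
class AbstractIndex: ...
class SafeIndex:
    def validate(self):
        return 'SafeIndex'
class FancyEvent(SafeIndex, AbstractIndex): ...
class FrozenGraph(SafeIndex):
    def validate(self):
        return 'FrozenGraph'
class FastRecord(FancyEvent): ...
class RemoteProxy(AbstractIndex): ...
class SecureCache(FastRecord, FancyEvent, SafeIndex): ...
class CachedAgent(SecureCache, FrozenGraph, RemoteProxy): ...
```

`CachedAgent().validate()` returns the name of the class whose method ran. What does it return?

FrozenGraph

L[CachedAgent] = CachedAgent + merge(L[SecureCache], L[FrozenGraph], L[RemoteProxy], [SecureCache FrozenGraph RemoteProxy])
  take SecureCache:  [SecureCache FastRecord FancyEvent SafeIndex AbstractIndex object] + [FrozenGraph SafeIndex object] + [RemoteProxy AbstractIndex object] + [SecureCache FrozenGraph RemoteProxy]
  take FastRecord:  [FastRecord FancyEvent SafeIndex AbstractIndex object] + [FrozenGraph SafeIndex object] + [RemoteProxy AbstractIndex object] + [FrozenGraph RemoteProxy]
  take FancyEvent:  [FancyEvent SafeIndex AbstractIndex object] + [FrozenGraph SafeIndex object] + [RemoteProxy AbstractIndex object] + [FrozenGraph RemoteProxy]
  take FrozenGraph:  [SafeIndex AbstractIndex object] + [FrozenGraph SafeIndex object] + [RemoteProxy AbstractIndex object] + [FrozenGraph RemoteProxy]
  take SafeIndex:  [SafeIndex AbstractIndex object] + [SafeIndex object] + [RemoteProxy AbstractIndex object] + [RemoteProxy]
  take RemoteProxy:  [AbstractIndex object] + [object] + [RemoteProxy AbstractIndex object] + [RemoteProxy]
  take AbstractIndex:  [AbstractIndex object] + [object] + [AbstractIndex object]
  take object:  [object] + [object] + [object]
MRO: CachedAgent SecureCache FastRecord FancyEvent FrozenGraph SafeIndex RemoteProxy AbstractIndex object
validate is defined in: FrozenGraph, SafeIndex. First along the MRO is FrozenGraph.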